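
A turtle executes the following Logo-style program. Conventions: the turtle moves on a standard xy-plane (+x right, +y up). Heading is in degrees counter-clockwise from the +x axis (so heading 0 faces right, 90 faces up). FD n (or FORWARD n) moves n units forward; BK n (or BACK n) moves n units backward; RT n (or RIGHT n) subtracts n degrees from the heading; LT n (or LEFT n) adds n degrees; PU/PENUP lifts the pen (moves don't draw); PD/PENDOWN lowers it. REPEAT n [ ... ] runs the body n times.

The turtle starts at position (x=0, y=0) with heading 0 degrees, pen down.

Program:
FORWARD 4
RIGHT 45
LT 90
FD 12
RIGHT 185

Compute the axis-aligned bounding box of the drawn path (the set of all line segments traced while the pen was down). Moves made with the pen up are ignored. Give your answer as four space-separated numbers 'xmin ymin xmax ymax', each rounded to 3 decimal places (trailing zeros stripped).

Executing turtle program step by step:
Start: pos=(0,0), heading=0, pen down
FD 4: (0,0) -> (4,0) [heading=0, draw]
RT 45: heading 0 -> 315
LT 90: heading 315 -> 45
FD 12: (4,0) -> (12.485,8.485) [heading=45, draw]
RT 185: heading 45 -> 220
Final: pos=(12.485,8.485), heading=220, 2 segment(s) drawn

Segment endpoints: x in {0, 4, 12.485}, y in {0, 8.485}
xmin=0, ymin=0, xmax=12.485, ymax=8.485

Answer: 0 0 12.485 8.485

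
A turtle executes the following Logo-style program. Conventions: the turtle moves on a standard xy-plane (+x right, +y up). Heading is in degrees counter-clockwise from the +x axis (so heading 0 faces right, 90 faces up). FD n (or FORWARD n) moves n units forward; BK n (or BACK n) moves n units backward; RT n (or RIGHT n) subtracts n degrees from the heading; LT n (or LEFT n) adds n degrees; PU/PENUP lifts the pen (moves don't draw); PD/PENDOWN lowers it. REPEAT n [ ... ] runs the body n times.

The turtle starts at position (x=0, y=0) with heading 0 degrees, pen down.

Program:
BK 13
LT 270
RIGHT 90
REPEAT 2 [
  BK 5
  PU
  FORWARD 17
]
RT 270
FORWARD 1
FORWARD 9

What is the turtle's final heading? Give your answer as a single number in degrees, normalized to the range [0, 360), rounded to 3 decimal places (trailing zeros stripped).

Answer: 270

Derivation:
Executing turtle program step by step:
Start: pos=(0,0), heading=0, pen down
BK 13: (0,0) -> (-13,0) [heading=0, draw]
LT 270: heading 0 -> 270
RT 90: heading 270 -> 180
REPEAT 2 [
  -- iteration 1/2 --
  BK 5: (-13,0) -> (-8,0) [heading=180, draw]
  PU: pen up
  FD 17: (-8,0) -> (-25,0) [heading=180, move]
  -- iteration 2/2 --
  BK 5: (-25,0) -> (-20,0) [heading=180, move]
  PU: pen up
  FD 17: (-20,0) -> (-37,0) [heading=180, move]
]
RT 270: heading 180 -> 270
FD 1: (-37,0) -> (-37,-1) [heading=270, move]
FD 9: (-37,-1) -> (-37,-10) [heading=270, move]
Final: pos=(-37,-10), heading=270, 2 segment(s) drawn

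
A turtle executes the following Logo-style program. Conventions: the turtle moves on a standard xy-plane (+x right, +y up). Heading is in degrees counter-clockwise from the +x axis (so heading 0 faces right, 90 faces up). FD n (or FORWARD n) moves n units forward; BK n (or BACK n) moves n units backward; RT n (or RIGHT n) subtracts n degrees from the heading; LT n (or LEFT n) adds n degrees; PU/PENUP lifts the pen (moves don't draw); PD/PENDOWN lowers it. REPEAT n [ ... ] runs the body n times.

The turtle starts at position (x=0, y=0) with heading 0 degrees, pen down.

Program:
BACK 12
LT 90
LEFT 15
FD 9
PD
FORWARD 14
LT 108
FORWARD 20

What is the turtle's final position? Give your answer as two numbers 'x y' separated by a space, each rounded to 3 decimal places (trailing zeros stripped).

Answer: -34.726 11.324

Derivation:
Executing turtle program step by step:
Start: pos=(0,0), heading=0, pen down
BK 12: (0,0) -> (-12,0) [heading=0, draw]
LT 90: heading 0 -> 90
LT 15: heading 90 -> 105
FD 9: (-12,0) -> (-14.329,8.693) [heading=105, draw]
PD: pen down
FD 14: (-14.329,8.693) -> (-17.953,22.216) [heading=105, draw]
LT 108: heading 105 -> 213
FD 20: (-17.953,22.216) -> (-34.726,11.324) [heading=213, draw]
Final: pos=(-34.726,11.324), heading=213, 4 segment(s) drawn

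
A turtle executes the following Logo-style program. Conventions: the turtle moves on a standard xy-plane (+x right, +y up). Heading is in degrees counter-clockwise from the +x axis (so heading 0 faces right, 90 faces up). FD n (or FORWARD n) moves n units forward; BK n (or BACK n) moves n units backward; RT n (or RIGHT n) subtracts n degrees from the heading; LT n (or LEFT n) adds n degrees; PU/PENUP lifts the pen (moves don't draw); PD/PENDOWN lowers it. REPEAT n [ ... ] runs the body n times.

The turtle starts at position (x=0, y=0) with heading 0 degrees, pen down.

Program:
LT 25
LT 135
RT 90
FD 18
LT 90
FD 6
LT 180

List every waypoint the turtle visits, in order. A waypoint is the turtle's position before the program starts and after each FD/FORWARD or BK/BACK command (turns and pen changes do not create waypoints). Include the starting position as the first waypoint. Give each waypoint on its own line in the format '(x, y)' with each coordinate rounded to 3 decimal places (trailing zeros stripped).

Answer: (0, 0)
(6.156, 16.914)
(0.518, 18.967)

Derivation:
Executing turtle program step by step:
Start: pos=(0,0), heading=0, pen down
LT 25: heading 0 -> 25
LT 135: heading 25 -> 160
RT 90: heading 160 -> 70
FD 18: (0,0) -> (6.156,16.914) [heading=70, draw]
LT 90: heading 70 -> 160
FD 6: (6.156,16.914) -> (0.518,18.967) [heading=160, draw]
LT 180: heading 160 -> 340
Final: pos=(0.518,18.967), heading=340, 2 segment(s) drawn
Waypoints (3 total):
(0, 0)
(6.156, 16.914)
(0.518, 18.967)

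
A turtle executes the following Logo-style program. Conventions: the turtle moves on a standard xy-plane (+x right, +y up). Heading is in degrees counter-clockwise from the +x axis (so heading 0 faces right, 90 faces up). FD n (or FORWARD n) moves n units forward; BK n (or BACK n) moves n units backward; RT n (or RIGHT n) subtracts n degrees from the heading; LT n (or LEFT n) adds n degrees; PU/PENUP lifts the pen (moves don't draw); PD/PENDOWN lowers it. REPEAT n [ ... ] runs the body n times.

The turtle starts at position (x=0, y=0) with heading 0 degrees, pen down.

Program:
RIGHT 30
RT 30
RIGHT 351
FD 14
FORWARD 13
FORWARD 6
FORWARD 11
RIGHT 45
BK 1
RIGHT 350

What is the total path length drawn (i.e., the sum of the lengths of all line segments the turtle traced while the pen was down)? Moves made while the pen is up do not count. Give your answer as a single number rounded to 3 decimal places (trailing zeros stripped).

Answer: 45

Derivation:
Executing turtle program step by step:
Start: pos=(0,0), heading=0, pen down
RT 30: heading 0 -> 330
RT 30: heading 330 -> 300
RT 351: heading 300 -> 309
FD 14: (0,0) -> (8.81,-10.88) [heading=309, draw]
FD 13: (8.81,-10.88) -> (16.992,-20.983) [heading=309, draw]
FD 6: (16.992,-20.983) -> (20.768,-25.646) [heading=309, draw]
FD 11: (20.768,-25.646) -> (27.69,-34.194) [heading=309, draw]
RT 45: heading 309 -> 264
BK 1: (27.69,-34.194) -> (27.795,-33.2) [heading=264, draw]
RT 350: heading 264 -> 274
Final: pos=(27.795,-33.2), heading=274, 5 segment(s) drawn

Segment lengths:
  seg 1: (0,0) -> (8.81,-10.88), length = 14
  seg 2: (8.81,-10.88) -> (16.992,-20.983), length = 13
  seg 3: (16.992,-20.983) -> (20.768,-25.646), length = 6
  seg 4: (20.768,-25.646) -> (27.69,-34.194), length = 11
  seg 5: (27.69,-34.194) -> (27.795,-33.2), length = 1
Total = 45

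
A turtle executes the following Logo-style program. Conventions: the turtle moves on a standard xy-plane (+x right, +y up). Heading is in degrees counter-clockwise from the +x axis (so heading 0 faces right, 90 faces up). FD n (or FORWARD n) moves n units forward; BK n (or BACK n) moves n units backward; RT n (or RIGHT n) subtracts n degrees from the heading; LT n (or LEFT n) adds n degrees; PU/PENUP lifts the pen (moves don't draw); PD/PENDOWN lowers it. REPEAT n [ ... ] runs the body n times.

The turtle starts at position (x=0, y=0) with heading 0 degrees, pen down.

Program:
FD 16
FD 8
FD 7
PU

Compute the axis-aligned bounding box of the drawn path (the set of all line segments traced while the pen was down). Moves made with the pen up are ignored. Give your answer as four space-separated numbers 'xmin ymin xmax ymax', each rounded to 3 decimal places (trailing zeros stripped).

Answer: 0 0 31 0

Derivation:
Executing turtle program step by step:
Start: pos=(0,0), heading=0, pen down
FD 16: (0,0) -> (16,0) [heading=0, draw]
FD 8: (16,0) -> (24,0) [heading=0, draw]
FD 7: (24,0) -> (31,0) [heading=0, draw]
PU: pen up
Final: pos=(31,0), heading=0, 3 segment(s) drawn

Segment endpoints: x in {0, 16, 24, 31}, y in {0}
xmin=0, ymin=0, xmax=31, ymax=0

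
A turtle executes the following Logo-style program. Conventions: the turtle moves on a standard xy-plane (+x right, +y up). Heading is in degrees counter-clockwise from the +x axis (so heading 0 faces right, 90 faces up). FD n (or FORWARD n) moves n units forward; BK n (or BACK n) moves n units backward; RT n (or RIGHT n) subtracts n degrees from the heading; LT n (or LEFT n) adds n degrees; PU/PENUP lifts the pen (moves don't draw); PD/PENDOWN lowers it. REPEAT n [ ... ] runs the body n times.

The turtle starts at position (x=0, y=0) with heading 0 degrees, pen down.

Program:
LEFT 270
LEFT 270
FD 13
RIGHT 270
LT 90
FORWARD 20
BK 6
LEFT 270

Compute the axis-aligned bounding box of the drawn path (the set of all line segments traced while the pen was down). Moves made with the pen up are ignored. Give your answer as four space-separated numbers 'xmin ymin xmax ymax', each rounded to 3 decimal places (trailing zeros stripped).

Answer: -13 0 7 0

Derivation:
Executing turtle program step by step:
Start: pos=(0,0), heading=0, pen down
LT 270: heading 0 -> 270
LT 270: heading 270 -> 180
FD 13: (0,0) -> (-13,0) [heading=180, draw]
RT 270: heading 180 -> 270
LT 90: heading 270 -> 0
FD 20: (-13,0) -> (7,0) [heading=0, draw]
BK 6: (7,0) -> (1,0) [heading=0, draw]
LT 270: heading 0 -> 270
Final: pos=(1,0), heading=270, 3 segment(s) drawn

Segment endpoints: x in {-13, 0, 1, 7}, y in {0, 0, 0, 0}
xmin=-13, ymin=0, xmax=7, ymax=0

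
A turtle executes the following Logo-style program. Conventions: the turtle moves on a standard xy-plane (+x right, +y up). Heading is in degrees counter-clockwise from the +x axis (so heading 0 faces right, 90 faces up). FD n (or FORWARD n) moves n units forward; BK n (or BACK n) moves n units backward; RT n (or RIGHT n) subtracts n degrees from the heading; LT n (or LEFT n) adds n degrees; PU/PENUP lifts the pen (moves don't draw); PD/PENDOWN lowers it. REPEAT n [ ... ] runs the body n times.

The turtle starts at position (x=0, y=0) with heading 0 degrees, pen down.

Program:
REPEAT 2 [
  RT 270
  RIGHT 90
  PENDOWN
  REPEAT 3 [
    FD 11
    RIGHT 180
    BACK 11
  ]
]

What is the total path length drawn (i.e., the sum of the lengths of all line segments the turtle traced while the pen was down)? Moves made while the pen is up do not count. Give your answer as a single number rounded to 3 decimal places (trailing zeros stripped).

Answer: 132

Derivation:
Executing turtle program step by step:
Start: pos=(0,0), heading=0, pen down
REPEAT 2 [
  -- iteration 1/2 --
  RT 270: heading 0 -> 90
  RT 90: heading 90 -> 0
  PD: pen down
  REPEAT 3 [
    -- iteration 1/3 --
    FD 11: (0,0) -> (11,0) [heading=0, draw]
    RT 180: heading 0 -> 180
    BK 11: (11,0) -> (22,0) [heading=180, draw]
    -- iteration 2/3 --
    FD 11: (22,0) -> (11,0) [heading=180, draw]
    RT 180: heading 180 -> 0
    BK 11: (11,0) -> (0,0) [heading=0, draw]
    -- iteration 3/3 --
    FD 11: (0,0) -> (11,0) [heading=0, draw]
    RT 180: heading 0 -> 180
    BK 11: (11,0) -> (22,0) [heading=180, draw]
  ]
  -- iteration 2/2 --
  RT 270: heading 180 -> 270
  RT 90: heading 270 -> 180
  PD: pen down
  REPEAT 3 [
    -- iteration 1/3 --
    FD 11: (22,0) -> (11,0) [heading=180, draw]
    RT 180: heading 180 -> 0
    BK 11: (11,0) -> (0,0) [heading=0, draw]
    -- iteration 2/3 --
    FD 11: (0,0) -> (11,0) [heading=0, draw]
    RT 180: heading 0 -> 180
    BK 11: (11,0) -> (22,0) [heading=180, draw]
    -- iteration 3/3 --
    FD 11: (22,0) -> (11,0) [heading=180, draw]
    RT 180: heading 180 -> 0
    BK 11: (11,0) -> (0,0) [heading=0, draw]
  ]
]
Final: pos=(0,0), heading=0, 12 segment(s) drawn

Segment lengths:
  seg 1: (0,0) -> (11,0), length = 11
  seg 2: (11,0) -> (22,0), length = 11
  seg 3: (22,0) -> (11,0), length = 11
  seg 4: (11,0) -> (0,0), length = 11
  seg 5: (0,0) -> (11,0), length = 11
  seg 6: (11,0) -> (22,0), length = 11
  seg 7: (22,0) -> (11,0), length = 11
  seg 8: (11,0) -> (0,0), length = 11
  seg 9: (0,0) -> (11,0), length = 11
  seg 10: (11,0) -> (22,0), length = 11
  seg 11: (22,0) -> (11,0), length = 11
  seg 12: (11,0) -> (0,0), length = 11
Total = 132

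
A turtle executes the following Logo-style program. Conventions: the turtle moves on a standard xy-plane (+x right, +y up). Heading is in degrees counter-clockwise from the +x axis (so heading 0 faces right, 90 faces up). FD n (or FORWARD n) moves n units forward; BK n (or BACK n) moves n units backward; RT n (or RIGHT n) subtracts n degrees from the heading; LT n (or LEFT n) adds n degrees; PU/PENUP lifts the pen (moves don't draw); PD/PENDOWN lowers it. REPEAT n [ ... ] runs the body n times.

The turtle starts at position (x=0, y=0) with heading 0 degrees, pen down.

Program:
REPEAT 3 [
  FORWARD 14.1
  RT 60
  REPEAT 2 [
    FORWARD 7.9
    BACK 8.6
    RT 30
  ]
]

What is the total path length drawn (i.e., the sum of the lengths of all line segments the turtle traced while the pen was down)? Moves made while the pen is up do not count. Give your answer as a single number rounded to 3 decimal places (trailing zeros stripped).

Answer: 141.3

Derivation:
Executing turtle program step by step:
Start: pos=(0,0), heading=0, pen down
REPEAT 3 [
  -- iteration 1/3 --
  FD 14.1: (0,0) -> (14.1,0) [heading=0, draw]
  RT 60: heading 0 -> 300
  REPEAT 2 [
    -- iteration 1/2 --
    FD 7.9: (14.1,0) -> (18.05,-6.842) [heading=300, draw]
    BK 8.6: (18.05,-6.842) -> (13.75,0.606) [heading=300, draw]
    RT 30: heading 300 -> 270
    -- iteration 2/2 --
    FD 7.9: (13.75,0.606) -> (13.75,-7.294) [heading=270, draw]
    BK 8.6: (13.75,-7.294) -> (13.75,1.306) [heading=270, draw]
    RT 30: heading 270 -> 240
  ]
  -- iteration 2/3 --
  FD 14.1: (13.75,1.306) -> (6.7,-10.905) [heading=240, draw]
  RT 60: heading 240 -> 180
  REPEAT 2 [
    -- iteration 1/2 --
    FD 7.9: (6.7,-10.905) -> (-1.2,-10.905) [heading=180, draw]
    BK 8.6: (-1.2,-10.905) -> (7.4,-10.905) [heading=180, draw]
    RT 30: heading 180 -> 150
    -- iteration 2/2 --
    FD 7.9: (7.4,-10.905) -> (0.558,-6.955) [heading=150, draw]
    BK 8.6: (0.558,-6.955) -> (8.006,-11.255) [heading=150, draw]
    RT 30: heading 150 -> 120
  ]
  -- iteration 3/3 --
  FD 14.1: (8.006,-11.255) -> (0.956,0.956) [heading=120, draw]
  RT 60: heading 120 -> 60
  REPEAT 2 [
    -- iteration 1/2 --
    FD 7.9: (0.956,0.956) -> (4.906,7.798) [heading=60, draw]
    BK 8.6: (4.906,7.798) -> (0.606,0.35) [heading=60, draw]
    RT 30: heading 60 -> 30
    -- iteration 2/2 --
    FD 7.9: (0.606,0.35) -> (7.448,4.3) [heading=30, draw]
    BK 8.6: (7.448,4.3) -> (0,0) [heading=30, draw]
    RT 30: heading 30 -> 0
  ]
]
Final: pos=(0,0), heading=0, 15 segment(s) drawn

Segment lengths:
  seg 1: (0,0) -> (14.1,0), length = 14.1
  seg 2: (14.1,0) -> (18.05,-6.842), length = 7.9
  seg 3: (18.05,-6.842) -> (13.75,0.606), length = 8.6
  seg 4: (13.75,0.606) -> (13.75,-7.294), length = 7.9
  seg 5: (13.75,-7.294) -> (13.75,1.306), length = 8.6
  seg 6: (13.75,1.306) -> (6.7,-10.905), length = 14.1
  seg 7: (6.7,-10.905) -> (-1.2,-10.905), length = 7.9
  seg 8: (-1.2,-10.905) -> (7.4,-10.905), length = 8.6
  seg 9: (7.4,-10.905) -> (0.558,-6.955), length = 7.9
  seg 10: (0.558,-6.955) -> (8.006,-11.255), length = 8.6
  seg 11: (8.006,-11.255) -> (0.956,0.956), length = 14.1
  seg 12: (0.956,0.956) -> (4.906,7.798), length = 7.9
  seg 13: (4.906,7.798) -> (0.606,0.35), length = 8.6
  seg 14: (0.606,0.35) -> (7.448,4.3), length = 7.9
  seg 15: (7.448,4.3) -> (0,0), length = 8.6
Total = 141.3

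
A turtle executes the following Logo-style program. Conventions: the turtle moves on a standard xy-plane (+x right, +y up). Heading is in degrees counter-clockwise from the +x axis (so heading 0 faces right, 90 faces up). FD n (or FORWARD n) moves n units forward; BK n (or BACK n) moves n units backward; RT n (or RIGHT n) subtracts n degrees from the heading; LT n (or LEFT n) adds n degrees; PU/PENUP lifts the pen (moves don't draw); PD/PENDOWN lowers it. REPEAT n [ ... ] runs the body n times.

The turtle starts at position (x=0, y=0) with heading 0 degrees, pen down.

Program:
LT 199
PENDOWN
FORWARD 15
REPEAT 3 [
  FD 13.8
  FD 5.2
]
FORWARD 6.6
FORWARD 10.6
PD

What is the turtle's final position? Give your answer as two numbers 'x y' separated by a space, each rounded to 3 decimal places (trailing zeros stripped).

Answer: -84.34 -29.041

Derivation:
Executing turtle program step by step:
Start: pos=(0,0), heading=0, pen down
LT 199: heading 0 -> 199
PD: pen down
FD 15: (0,0) -> (-14.183,-4.884) [heading=199, draw]
REPEAT 3 [
  -- iteration 1/3 --
  FD 13.8: (-14.183,-4.884) -> (-27.231,-9.376) [heading=199, draw]
  FD 5.2: (-27.231,-9.376) -> (-32.148,-11.069) [heading=199, draw]
  -- iteration 2/3 --
  FD 13.8: (-32.148,-11.069) -> (-45.196,-15.562) [heading=199, draw]
  FD 5.2: (-45.196,-15.562) -> (-50.112,-17.255) [heading=199, draw]
  -- iteration 3/3 --
  FD 13.8: (-50.112,-17.255) -> (-63.161,-21.748) [heading=199, draw]
  FD 5.2: (-63.161,-21.748) -> (-68.077,-23.441) [heading=199, draw]
]
FD 6.6: (-68.077,-23.441) -> (-74.318,-25.59) [heading=199, draw]
FD 10.6: (-74.318,-25.59) -> (-84.34,-29.041) [heading=199, draw]
PD: pen down
Final: pos=(-84.34,-29.041), heading=199, 9 segment(s) drawn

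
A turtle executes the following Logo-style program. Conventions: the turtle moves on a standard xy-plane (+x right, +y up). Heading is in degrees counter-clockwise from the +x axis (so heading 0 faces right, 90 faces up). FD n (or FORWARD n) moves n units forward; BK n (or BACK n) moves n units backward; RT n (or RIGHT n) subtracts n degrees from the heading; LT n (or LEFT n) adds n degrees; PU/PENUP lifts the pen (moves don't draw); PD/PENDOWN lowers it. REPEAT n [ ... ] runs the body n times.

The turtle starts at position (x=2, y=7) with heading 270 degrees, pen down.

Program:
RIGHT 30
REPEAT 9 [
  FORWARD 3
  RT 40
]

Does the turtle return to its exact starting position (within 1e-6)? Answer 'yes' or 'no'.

Answer: yes

Derivation:
Executing turtle program step by step:
Start: pos=(2,7), heading=270, pen down
RT 30: heading 270 -> 240
REPEAT 9 [
  -- iteration 1/9 --
  FD 3: (2,7) -> (0.5,4.402) [heading=240, draw]
  RT 40: heading 240 -> 200
  -- iteration 2/9 --
  FD 3: (0.5,4.402) -> (-2.319,3.376) [heading=200, draw]
  RT 40: heading 200 -> 160
  -- iteration 3/9 --
  FD 3: (-2.319,3.376) -> (-5.138,4.402) [heading=160, draw]
  RT 40: heading 160 -> 120
  -- iteration 4/9 --
  FD 3: (-5.138,4.402) -> (-6.638,7) [heading=120, draw]
  RT 40: heading 120 -> 80
  -- iteration 5/9 --
  FD 3: (-6.638,7) -> (-6.117,9.954) [heading=80, draw]
  RT 40: heading 80 -> 40
  -- iteration 6/9 --
  FD 3: (-6.117,9.954) -> (-3.819,11.883) [heading=40, draw]
  RT 40: heading 40 -> 0
  -- iteration 7/9 --
  FD 3: (-3.819,11.883) -> (-0.819,11.883) [heading=0, draw]
  RT 40: heading 0 -> 320
  -- iteration 8/9 --
  FD 3: (-0.819,11.883) -> (1.479,9.954) [heading=320, draw]
  RT 40: heading 320 -> 280
  -- iteration 9/9 --
  FD 3: (1.479,9.954) -> (2,7) [heading=280, draw]
  RT 40: heading 280 -> 240
]
Final: pos=(2,7), heading=240, 9 segment(s) drawn

Start position: (2, 7)
Final position: (2, 7)
Distance = 0; < 1e-6 -> CLOSED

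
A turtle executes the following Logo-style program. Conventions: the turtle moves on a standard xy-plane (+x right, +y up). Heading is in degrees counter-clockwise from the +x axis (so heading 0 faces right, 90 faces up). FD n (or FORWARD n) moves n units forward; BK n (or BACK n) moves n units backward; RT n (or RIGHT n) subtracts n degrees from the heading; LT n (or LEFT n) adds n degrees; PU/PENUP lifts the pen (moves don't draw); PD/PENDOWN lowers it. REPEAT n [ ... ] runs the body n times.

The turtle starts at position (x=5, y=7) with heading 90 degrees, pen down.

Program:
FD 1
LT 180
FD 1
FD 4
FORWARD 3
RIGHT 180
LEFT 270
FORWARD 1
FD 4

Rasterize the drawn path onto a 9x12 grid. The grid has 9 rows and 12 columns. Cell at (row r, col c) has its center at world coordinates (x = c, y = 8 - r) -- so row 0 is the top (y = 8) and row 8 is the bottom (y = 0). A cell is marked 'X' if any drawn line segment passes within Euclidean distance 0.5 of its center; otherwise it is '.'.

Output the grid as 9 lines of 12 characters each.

Segment 0: (5,7) -> (5,8)
Segment 1: (5,8) -> (5,7)
Segment 2: (5,7) -> (5,3)
Segment 3: (5,3) -> (5,0)
Segment 4: (5,0) -> (6,-0)
Segment 5: (6,-0) -> (10,-0)

Answer: .....X......
.....X......
.....X......
.....X......
.....X......
.....X......
.....X......
.....X......
.....XXXXXX.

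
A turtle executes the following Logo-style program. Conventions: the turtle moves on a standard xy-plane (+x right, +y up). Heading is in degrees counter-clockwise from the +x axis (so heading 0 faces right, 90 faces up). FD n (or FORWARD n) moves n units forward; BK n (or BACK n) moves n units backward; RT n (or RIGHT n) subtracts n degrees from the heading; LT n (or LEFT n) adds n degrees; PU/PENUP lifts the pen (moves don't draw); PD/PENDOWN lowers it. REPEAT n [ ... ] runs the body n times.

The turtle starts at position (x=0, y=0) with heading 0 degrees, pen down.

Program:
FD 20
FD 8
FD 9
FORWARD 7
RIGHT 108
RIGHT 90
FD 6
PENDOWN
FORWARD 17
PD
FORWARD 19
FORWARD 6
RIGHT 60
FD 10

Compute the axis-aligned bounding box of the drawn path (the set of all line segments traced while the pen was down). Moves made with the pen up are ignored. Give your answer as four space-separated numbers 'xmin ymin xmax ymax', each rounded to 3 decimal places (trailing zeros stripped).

Executing turtle program step by step:
Start: pos=(0,0), heading=0, pen down
FD 20: (0,0) -> (20,0) [heading=0, draw]
FD 8: (20,0) -> (28,0) [heading=0, draw]
FD 9: (28,0) -> (37,0) [heading=0, draw]
FD 7: (37,0) -> (44,0) [heading=0, draw]
RT 108: heading 0 -> 252
RT 90: heading 252 -> 162
FD 6: (44,0) -> (38.294,1.854) [heading=162, draw]
PD: pen down
FD 17: (38.294,1.854) -> (22.126,7.107) [heading=162, draw]
PD: pen down
FD 19: (22.126,7.107) -> (4.056,12.979) [heading=162, draw]
FD 6: (4.056,12.979) -> (-1.651,14.833) [heading=162, draw]
RT 60: heading 162 -> 102
FD 10: (-1.651,14.833) -> (-3.73,24.614) [heading=102, draw]
Final: pos=(-3.73,24.614), heading=102, 9 segment(s) drawn

Segment endpoints: x in {-3.73, -1.651, 0, 4.056, 20, 22.126, 28, 37, 38.294, 44}, y in {0, 1.854, 7.107, 12.979, 14.833, 24.614}
xmin=-3.73, ymin=0, xmax=44, ymax=24.614

Answer: -3.73 0 44 24.614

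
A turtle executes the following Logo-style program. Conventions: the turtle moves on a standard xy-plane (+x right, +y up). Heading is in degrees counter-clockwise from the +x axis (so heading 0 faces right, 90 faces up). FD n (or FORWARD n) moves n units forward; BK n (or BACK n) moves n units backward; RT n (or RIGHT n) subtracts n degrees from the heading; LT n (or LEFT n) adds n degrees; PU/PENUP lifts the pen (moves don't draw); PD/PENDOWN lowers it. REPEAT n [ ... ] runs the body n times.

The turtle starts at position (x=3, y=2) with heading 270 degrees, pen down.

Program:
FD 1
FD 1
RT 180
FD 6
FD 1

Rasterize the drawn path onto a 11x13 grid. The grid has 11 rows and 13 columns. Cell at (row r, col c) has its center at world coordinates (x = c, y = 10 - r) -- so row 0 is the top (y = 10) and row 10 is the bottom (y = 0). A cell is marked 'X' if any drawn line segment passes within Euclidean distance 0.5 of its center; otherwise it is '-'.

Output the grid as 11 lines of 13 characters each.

Answer: -------------
-------------
-------------
---X---------
---X---------
---X---------
---X---------
---X---------
---X---------
---X---------
---X---------

Derivation:
Segment 0: (3,2) -> (3,1)
Segment 1: (3,1) -> (3,0)
Segment 2: (3,0) -> (3,6)
Segment 3: (3,6) -> (3,7)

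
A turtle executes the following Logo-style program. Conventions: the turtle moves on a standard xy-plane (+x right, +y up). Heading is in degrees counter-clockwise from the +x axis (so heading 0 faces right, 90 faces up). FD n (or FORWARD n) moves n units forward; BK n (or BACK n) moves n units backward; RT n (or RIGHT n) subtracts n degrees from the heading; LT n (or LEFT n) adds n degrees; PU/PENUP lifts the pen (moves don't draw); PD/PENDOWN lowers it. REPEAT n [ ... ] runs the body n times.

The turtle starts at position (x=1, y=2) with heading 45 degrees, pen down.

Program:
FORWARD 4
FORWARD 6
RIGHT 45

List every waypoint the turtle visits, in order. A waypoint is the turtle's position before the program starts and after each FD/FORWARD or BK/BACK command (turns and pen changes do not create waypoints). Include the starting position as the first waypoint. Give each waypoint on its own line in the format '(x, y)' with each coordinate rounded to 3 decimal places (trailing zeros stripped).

Executing turtle program step by step:
Start: pos=(1,2), heading=45, pen down
FD 4: (1,2) -> (3.828,4.828) [heading=45, draw]
FD 6: (3.828,4.828) -> (8.071,9.071) [heading=45, draw]
RT 45: heading 45 -> 0
Final: pos=(8.071,9.071), heading=0, 2 segment(s) drawn
Waypoints (3 total):
(1, 2)
(3.828, 4.828)
(8.071, 9.071)

Answer: (1, 2)
(3.828, 4.828)
(8.071, 9.071)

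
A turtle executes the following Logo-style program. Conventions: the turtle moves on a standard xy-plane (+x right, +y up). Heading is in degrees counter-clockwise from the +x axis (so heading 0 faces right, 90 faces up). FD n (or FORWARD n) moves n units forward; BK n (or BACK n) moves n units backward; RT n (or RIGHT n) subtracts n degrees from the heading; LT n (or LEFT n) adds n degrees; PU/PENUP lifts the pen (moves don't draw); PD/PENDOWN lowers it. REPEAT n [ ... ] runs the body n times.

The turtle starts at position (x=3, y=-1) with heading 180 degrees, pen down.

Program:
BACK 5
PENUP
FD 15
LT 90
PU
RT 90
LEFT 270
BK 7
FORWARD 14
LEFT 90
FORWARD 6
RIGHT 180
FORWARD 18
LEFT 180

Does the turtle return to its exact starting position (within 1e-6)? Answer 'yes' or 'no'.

Executing turtle program step by step:
Start: pos=(3,-1), heading=180, pen down
BK 5: (3,-1) -> (8,-1) [heading=180, draw]
PU: pen up
FD 15: (8,-1) -> (-7,-1) [heading=180, move]
LT 90: heading 180 -> 270
PU: pen up
RT 90: heading 270 -> 180
LT 270: heading 180 -> 90
BK 7: (-7,-1) -> (-7,-8) [heading=90, move]
FD 14: (-7,-8) -> (-7,6) [heading=90, move]
LT 90: heading 90 -> 180
FD 6: (-7,6) -> (-13,6) [heading=180, move]
RT 180: heading 180 -> 0
FD 18: (-13,6) -> (5,6) [heading=0, move]
LT 180: heading 0 -> 180
Final: pos=(5,6), heading=180, 1 segment(s) drawn

Start position: (3, -1)
Final position: (5, 6)
Distance = 7.28; >= 1e-6 -> NOT closed

Answer: no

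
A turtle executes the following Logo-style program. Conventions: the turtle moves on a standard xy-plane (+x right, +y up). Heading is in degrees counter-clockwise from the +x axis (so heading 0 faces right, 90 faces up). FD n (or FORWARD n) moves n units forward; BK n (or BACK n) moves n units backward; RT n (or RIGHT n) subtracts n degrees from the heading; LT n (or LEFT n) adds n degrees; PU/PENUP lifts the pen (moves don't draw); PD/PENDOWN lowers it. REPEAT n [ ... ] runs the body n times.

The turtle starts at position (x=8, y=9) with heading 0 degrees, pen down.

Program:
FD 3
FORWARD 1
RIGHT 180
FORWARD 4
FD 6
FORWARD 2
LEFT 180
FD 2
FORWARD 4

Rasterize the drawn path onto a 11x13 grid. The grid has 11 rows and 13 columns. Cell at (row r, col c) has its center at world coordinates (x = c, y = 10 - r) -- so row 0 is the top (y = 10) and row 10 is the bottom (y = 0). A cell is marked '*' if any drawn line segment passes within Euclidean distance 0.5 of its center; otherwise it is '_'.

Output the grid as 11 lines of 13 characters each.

Answer: _____________
*************
_____________
_____________
_____________
_____________
_____________
_____________
_____________
_____________
_____________

Derivation:
Segment 0: (8,9) -> (11,9)
Segment 1: (11,9) -> (12,9)
Segment 2: (12,9) -> (8,9)
Segment 3: (8,9) -> (2,9)
Segment 4: (2,9) -> (0,9)
Segment 5: (0,9) -> (2,9)
Segment 6: (2,9) -> (6,9)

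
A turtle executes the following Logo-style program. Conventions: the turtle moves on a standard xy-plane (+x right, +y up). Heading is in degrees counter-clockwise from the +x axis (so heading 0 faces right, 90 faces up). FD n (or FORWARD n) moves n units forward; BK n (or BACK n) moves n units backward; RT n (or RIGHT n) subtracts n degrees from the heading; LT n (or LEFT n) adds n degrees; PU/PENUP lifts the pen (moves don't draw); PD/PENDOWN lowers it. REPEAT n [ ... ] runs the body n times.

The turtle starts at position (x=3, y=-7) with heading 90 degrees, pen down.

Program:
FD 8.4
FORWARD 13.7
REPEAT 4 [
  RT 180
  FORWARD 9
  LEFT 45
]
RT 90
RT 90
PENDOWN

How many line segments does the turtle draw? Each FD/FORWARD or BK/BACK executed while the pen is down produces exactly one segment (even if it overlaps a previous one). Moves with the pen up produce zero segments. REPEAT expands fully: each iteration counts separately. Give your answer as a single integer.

Executing turtle program step by step:
Start: pos=(3,-7), heading=90, pen down
FD 8.4: (3,-7) -> (3,1.4) [heading=90, draw]
FD 13.7: (3,1.4) -> (3,15.1) [heading=90, draw]
REPEAT 4 [
  -- iteration 1/4 --
  RT 180: heading 90 -> 270
  FD 9: (3,15.1) -> (3,6.1) [heading=270, draw]
  LT 45: heading 270 -> 315
  -- iteration 2/4 --
  RT 180: heading 315 -> 135
  FD 9: (3,6.1) -> (-3.364,12.464) [heading=135, draw]
  LT 45: heading 135 -> 180
  -- iteration 3/4 --
  RT 180: heading 180 -> 0
  FD 9: (-3.364,12.464) -> (5.636,12.464) [heading=0, draw]
  LT 45: heading 0 -> 45
  -- iteration 4/4 --
  RT 180: heading 45 -> 225
  FD 9: (5.636,12.464) -> (-0.728,6.1) [heading=225, draw]
  LT 45: heading 225 -> 270
]
RT 90: heading 270 -> 180
RT 90: heading 180 -> 90
PD: pen down
Final: pos=(-0.728,6.1), heading=90, 6 segment(s) drawn
Segments drawn: 6

Answer: 6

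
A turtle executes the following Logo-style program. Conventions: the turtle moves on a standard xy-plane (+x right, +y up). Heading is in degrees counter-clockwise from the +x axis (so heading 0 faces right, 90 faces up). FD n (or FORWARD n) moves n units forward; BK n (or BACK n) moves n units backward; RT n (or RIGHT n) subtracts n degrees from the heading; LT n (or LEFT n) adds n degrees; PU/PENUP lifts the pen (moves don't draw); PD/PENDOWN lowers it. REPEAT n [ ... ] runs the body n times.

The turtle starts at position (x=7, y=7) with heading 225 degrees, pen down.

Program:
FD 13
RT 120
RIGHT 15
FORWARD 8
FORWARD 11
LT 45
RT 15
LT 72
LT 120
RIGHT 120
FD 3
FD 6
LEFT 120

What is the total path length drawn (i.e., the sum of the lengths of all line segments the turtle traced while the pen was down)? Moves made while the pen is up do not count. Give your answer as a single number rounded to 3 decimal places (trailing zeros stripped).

Executing turtle program step by step:
Start: pos=(7,7), heading=225, pen down
FD 13: (7,7) -> (-2.192,-2.192) [heading=225, draw]
RT 120: heading 225 -> 105
RT 15: heading 105 -> 90
FD 8: (-2.192,-2.192) -> (-2.192,5.808) [heading=90, draw]
FD 11: (-2.192,5.808) -> (-2.192,16.808) [heading=90, draw]
LT 45: heading 90 -> 135
RT 15: heading 135 -> 120
LT 72: heading 120 -> 192
LT 120: heading 192 -> 312
RT 120: heading 312 -> 192
FD 3: (-2.192,16.808) -> (-5.127,16.184) [heading=192, draw]
FD 6: (-5.127,16.184) -> (-10.996,14.936) [heading=192, draw]
LT 120: heading 192 -> 312
Final: pos=(-10.996,14.936), heading=312, 5 segment(s) drawn

Segment lengths:
  seg 1: (7,7) -> (-2.192,-2.192), length = 13
  seg 2: (-2.192,-2.192) -> (-2.192,5.808), length = 8
  seg 3: (-2.192,5.808) -> (-2.192,16.808), length = 11
  seg 4: (-2.192,16.808) -> (-5.127,16.184), length = 3
  seg 5: (-5.127,16.184) -> (-10.996,14.936), length = 6
Total = 41

Answer: 41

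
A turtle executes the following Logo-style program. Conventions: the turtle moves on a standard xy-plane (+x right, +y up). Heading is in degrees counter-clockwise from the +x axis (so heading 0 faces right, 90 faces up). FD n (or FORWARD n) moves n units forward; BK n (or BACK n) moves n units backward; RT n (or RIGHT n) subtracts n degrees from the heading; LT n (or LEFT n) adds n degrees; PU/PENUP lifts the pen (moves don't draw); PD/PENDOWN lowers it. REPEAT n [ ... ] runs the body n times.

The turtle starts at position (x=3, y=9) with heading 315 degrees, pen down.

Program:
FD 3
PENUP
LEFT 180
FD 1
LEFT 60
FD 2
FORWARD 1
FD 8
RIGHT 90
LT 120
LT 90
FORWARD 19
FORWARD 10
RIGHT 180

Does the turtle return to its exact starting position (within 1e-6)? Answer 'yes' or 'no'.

Answer: no

Derivation:
Executing turtle program step by step:
Start: pos=(3,9), heading=315, pen down
FD 3: (3,9) -> (5.121,6.879) [heading=315, draw]
PU: pen up
LT 180: heading 315 -> 135
FD 1: (5.121,6.879) -> (4.414,7.586) [heading=135, move]
LT 60: heading 135 -> 195
FD 2: (4.414,7.586) -> (2.482,7.068) [heading=195, move]
FD 1: (2.482,7.068) -> (1.516,6.809) [heading=195, move]
FD 8: (1.516,6.809) -> (-6.211,4.739) [heading=195, move]
RT 90: heading 195 -> 105
LT 120: heading 105 -> 225
LT 90: heading 225 -> 315
FD 19: (-6.211,4.739) -> (7.224,-8.696) [heading=315, move]
FD 10: (7.224,-8.696) -> (14.295,-15.767) [heading=315, move]
RT 180: heading 315 -> 135
Final: pos=(14.295,-15.767), heading=135, 1 segment(s) drawn

Start position: (3, 9)
Final position: (14.295, -15.767)
Distance = 27.221; >= 1e-6 -> NOT closed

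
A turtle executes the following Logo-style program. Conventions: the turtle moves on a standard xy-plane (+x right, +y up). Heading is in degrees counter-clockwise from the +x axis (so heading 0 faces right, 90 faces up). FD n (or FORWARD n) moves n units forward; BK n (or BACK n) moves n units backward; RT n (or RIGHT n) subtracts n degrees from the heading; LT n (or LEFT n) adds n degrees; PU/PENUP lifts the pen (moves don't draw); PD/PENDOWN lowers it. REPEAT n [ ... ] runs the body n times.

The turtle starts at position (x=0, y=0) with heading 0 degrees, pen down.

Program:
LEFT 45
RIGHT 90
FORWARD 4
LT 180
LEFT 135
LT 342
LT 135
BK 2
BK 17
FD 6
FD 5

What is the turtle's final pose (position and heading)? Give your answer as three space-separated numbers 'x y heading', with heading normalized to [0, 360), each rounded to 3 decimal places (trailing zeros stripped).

Executing turtle program step by step:
Start: pos=(0,0), heading=0, pen down
LT 45: heading 0 -> 45
RT 90: heading 45 -> 315
FD 4: (0,0) -> (2.828,-2.828) [heading=315, draw]
LT 180: heading 315 -> 135
LT 135: heading 135 -> 270
LT 342: heading 270 -> 252
LT 135: heading 252 -> 27
BK 2: (2.828,-2.828) -> (1.046,-3.736) [heading=27, draw]
BK 17: (1.046,-3.736) -> (-14.101,-11.454) [heading=27, draw]
FD 6: (-14.101,-11.454) -> (-8.755,-8.73) [heading=27, draw]
FD 5: (-8.755,-8.73) -> (-4.3,-6.46) [heading=27, draw]
Final: pos=(-4.3,-6.46), heading=27, 5 segment(s) drawn

Answer: -4.3 -6.46 27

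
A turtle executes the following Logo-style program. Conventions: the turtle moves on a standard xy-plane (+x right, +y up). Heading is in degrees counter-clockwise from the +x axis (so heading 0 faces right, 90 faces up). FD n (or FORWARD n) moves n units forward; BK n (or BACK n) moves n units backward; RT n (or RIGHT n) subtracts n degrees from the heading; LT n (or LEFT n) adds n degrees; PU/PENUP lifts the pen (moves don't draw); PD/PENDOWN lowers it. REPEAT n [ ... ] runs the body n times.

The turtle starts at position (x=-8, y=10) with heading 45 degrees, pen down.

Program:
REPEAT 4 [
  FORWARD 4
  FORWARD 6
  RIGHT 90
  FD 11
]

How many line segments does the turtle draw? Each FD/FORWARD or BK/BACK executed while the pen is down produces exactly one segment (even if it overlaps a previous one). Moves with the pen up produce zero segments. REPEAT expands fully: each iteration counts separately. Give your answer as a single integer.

Executing turtle program step by step:
Start: pos=(-8,10), heading=45, pen down
REPEAT 4 [
  -- iteration 1/4 --
  FD 4: (-8,10) -> (-5.172,12.828) [heading=45, draw]
  FD 6: (-5.172,12.828) -> (-0.929,17.071) [heading=45, draw]
  RT 90: heading 45 -> 315
  FD 11: (-0.929,17.071) -> (6.849,9.293) [heading=315, draw]
  -- iteration 2/4 --
  FD 4: (6.849,9.293) -> (9.678,6.464) [heading=315, draw]
  FD 6: (9.678,6.464) -> (13.92,2.222) [heading=315, draw]
  RT 90: heading 315 -> 225
  FD 11: (13.92,2.222) -> (6.142,-5.556) [heading=225, draw]
  -- iteration 3/4 --
  FD 4: (6.142,-5.556) -> (3.314,-8.385) [heading=225, draw]
  FD 6: (3.314,-8.385) -> (-0.929,-12.627) [heading=225, draw]
  RT 90: heading 225 -> 135
  FD 11: (-0.929,-12.627) -> (-8.707,-4.849) [heading=135, draw]
  -- iteration 4/4 --
  FD 4: (-8.707,-4.849) -> (-11.536,-2.021) [heading=135, draw]
  FD 6: (-11.536,-2.021) -> (-15.778,2.222) [heading=135, draw]
  RT 90: heading 135 -> 45
  FD 11: (-15.778,2.222) -> (-8,10) [heading=45, draw]
]
Final: pos=(-8,10), heading=45, 12 segment(s) drawn
Segments drawn: 12

Answer: 12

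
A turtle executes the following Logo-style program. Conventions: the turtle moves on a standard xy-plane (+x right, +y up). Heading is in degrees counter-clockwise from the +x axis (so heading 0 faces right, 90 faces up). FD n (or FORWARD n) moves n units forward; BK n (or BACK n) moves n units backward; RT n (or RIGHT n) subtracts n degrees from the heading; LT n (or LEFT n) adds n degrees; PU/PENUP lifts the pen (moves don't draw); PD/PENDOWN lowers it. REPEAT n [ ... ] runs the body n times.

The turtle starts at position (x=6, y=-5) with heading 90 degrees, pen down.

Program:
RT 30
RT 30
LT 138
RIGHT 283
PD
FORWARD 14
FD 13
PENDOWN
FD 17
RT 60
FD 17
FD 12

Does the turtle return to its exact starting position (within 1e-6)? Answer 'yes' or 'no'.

Executing turtle program step by step:
Start: pos=(6,-5), heading=90, pen down
RT 30: heading 90 -> 60
RT 30: heading 60 -> 30
LT 138: heading 30 -> 168
RT 283: heading 168 -> 245
PD: pen down
FD 14: (6,-5) -> (0.083,-17.688) [heading=245, draw]
FD 13: (0.083,-17.688) -> (-5.411,-29.47) [heading=245, draw]
PD: pen down
FD 17: (-5.411,-29.47) -> (-12.595,-44.878) [heading=245, draw]
RT 60: heading 245 -> 185
FD 17: (-12.595,-44.878) -> (-29.531,-46.359) [heading=185, draw]
FD 12: (-29.531,-46.359) -> (-41.485,-47.405) [heading=185, draw]
Final: pos=(-41.485,-47.405), heading=185, 5 segment(s) drawn

Start position: (6, -5)
Final position: (-41.485, -47.405)
Distance = 63.663; >= 1e-6 -> NOT closed

Answer: no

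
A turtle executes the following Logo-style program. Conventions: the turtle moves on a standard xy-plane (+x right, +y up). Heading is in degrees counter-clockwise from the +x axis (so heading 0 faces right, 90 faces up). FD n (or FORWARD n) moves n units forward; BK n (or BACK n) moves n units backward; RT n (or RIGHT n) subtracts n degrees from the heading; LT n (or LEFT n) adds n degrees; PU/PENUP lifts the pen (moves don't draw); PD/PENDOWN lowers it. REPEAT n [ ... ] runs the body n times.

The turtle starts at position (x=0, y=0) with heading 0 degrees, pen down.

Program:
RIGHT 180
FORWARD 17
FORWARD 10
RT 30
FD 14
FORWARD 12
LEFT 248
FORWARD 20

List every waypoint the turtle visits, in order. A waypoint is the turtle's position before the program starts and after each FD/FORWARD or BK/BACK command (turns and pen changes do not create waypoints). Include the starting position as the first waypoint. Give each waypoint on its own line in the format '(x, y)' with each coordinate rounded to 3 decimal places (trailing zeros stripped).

Answer: (0, 0)
(-17, 0)
(-27, 0)
(-39.124, 7)
(-49.517, 13)
(-33.756, 25.313)

Derivation:
Executing turtle program step by step:
Start: pos=(0,0), heading=0, pen down
RT 180: heading 0 -> 180
FD 17: (0,0) -> (-17,0) [heading=180, draw]
FD 10: (-17,0) -> (-27,0) [heading=180, draw]
RT 30: heading 180 -> 150
FD 14: (-27,0) -> (-39.124,7) [heading=150, draw]
FD 12: (-39.124,7) -> (-49.517,13) [heading=150, draw]
LT 248: heading 150 -> 38
FD 20: (-49.517,13) -> (-33.756,25.313) [heading=38, draw]
Final: pos=(-33.756,25.313), heading=38, 5 segment(s) drawn
Waypoints (6 total):
(0, 0)
(-17, 0)
(-27, 0)
(-39.124, 7)
(-49.517, 13)
(-33.756, 25.313)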